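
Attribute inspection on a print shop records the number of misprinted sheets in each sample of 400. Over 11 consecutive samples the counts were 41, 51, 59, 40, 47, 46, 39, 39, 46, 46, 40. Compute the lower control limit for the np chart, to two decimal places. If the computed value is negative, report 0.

25.97

p̄ = Σdᵢ / (k·n) = 494 / (11 × 400) = 0.11227
LCL = np̄ − 3·√(np̄(1−p̄)) = 44.9091 − 3 × 6.3140 = 25.9670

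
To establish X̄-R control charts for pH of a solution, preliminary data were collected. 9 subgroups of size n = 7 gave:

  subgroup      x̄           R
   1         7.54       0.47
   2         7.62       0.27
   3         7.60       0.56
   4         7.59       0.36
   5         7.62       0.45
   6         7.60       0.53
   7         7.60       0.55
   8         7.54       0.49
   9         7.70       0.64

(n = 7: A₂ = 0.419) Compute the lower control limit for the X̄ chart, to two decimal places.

X̄̄ = (7.54 + 7.62 + 7.60 + 7.59 + 7.62 + 7.60 + 7.60 + 7.54 + 7.70) / 9 = 68.4100 / 9 = 7.6011
R̄ = (0.47 + 0.27 + 0.56 + 0.36 + 0.45 + 0.53 + 0.55 + 0.49 + 0.64) / 9 = 4.3200 / 9 = 0.4800
LCL = X̄̄ − A₂·R̄ = 7.6011 − 0.419 × 0.4800 = 7.4000

7.40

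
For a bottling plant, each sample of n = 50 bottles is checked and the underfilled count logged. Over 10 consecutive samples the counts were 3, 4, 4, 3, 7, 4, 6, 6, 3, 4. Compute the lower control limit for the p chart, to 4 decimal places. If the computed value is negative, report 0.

0.0000

p̄ = Σdᵢ / (k·n) = 44 / (10 × 50) = 0.08800
LCL = p̄ − 3·√(p̄(1−p̄)/n) = 0.08800 − 3 × 0.04006 = -0.03219 → 0 (negative, so LCL = 0)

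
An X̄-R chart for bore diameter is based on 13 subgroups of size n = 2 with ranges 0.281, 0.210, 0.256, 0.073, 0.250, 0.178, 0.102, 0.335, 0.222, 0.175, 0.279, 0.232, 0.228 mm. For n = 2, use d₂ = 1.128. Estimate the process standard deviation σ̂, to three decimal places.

R̄ = (0.281 + 0.210 + 0.256 + 0.073 + 0.250 + 0.178 + 0.102 + 0.335 + 0.222 + 0.175 + 0.279 + 0.232 + 0.228) / 13 = 0.2170
σ̂ = R̄ / d₂ = 0.2170 / 1.128 = 0.1924

0.192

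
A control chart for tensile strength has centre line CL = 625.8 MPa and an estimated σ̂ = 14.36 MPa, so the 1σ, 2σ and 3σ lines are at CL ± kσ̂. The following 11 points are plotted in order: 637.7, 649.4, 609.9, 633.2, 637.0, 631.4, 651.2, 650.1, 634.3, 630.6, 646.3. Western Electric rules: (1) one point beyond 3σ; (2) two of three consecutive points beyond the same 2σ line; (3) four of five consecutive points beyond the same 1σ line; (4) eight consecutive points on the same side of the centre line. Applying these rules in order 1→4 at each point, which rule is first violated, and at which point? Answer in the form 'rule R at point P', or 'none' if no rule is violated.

Zone of each point (C = within 1σ̂, B = 1σ̂–2σ̂, A = 2σ̂–3σ̂, * = beyond 3σ̂; sign = side of CL): 1:+C, 2:+B, 3:-B, 4:+C, 5:+C, 6:+C, 7:+B, 8:+B, 9:+C, 10:+C, 11:+B
Rule 4 (eight consecutive points on the same side of the centre line) is satisfied at point 11.

rule 4 at point 11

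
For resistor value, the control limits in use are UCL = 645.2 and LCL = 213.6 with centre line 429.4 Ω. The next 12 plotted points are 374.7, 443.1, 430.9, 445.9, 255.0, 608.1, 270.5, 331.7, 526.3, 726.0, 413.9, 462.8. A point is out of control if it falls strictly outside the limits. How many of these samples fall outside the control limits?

1

Compare each point to [213.6, 645.2]: sample 10 = 726.0 > UCL.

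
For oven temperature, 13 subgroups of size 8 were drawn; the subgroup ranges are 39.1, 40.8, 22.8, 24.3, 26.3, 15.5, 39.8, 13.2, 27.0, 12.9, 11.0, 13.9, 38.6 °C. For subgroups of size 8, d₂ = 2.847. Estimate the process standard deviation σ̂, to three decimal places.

R̄ = (39.1 + 40.8 + 22.8 + 24.3 + 26.3 + 15.5 + 39.8 + 13.2 + 27.0 + 12.9 + 11.0 + 13.9 + 38.6) / 13 = 25.0154
σ̂ = R̄ / d₂ = 25.0154 / 2.847 = 8.7866

8.787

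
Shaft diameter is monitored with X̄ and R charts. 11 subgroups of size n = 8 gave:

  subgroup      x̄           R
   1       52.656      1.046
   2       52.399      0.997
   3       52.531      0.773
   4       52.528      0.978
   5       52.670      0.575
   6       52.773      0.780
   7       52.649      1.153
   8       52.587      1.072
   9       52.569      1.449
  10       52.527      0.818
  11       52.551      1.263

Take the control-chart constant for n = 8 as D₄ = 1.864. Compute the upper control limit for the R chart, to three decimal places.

1.848

R̄ = (1.046 + 0.997 + 0.773 + 0.978 + 0.575 + 0.780 + 1.153 + 1.072 + 1.449 + 0.818 + 1.263) / 11 = 10.9040 / 11 = 0.9913
UCL_R = D₄·R̄ = 1.864 × 0.9913 = 1.8477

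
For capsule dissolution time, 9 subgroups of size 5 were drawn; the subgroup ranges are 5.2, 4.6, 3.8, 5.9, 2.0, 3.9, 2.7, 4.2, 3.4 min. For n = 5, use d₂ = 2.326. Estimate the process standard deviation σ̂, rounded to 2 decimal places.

1.71

R̄ = (5.2 + 4.6 + 3.8 + 5.9 + 2.0 + 3.9 + 2.7 + 4.2 + 3.4) / 9 = 3.9667
σ̂ = R̄ / d₂ = 3.9667 / 2.326 = 1.7054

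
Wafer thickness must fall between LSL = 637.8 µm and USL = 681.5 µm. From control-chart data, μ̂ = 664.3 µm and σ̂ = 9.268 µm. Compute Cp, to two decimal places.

0.79

Cp = (USL − LSL) / (6σ̂) = (681.5 − 637.8) / (6 × 9.268) = 43.7000 / 55.6080 = 0.7859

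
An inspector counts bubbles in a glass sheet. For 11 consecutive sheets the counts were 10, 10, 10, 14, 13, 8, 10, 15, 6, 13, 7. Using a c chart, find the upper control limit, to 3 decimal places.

20.288

c̄ = (10 + 10 + 10 + 14 + 13 + 8 + 10 + 15 + 6 + 13 + 7) / 11 = 116 / 11 = 10.5455
UCL = c̄ + 3√c̄ = 10.5455 + 3 × √10.5455 = 10.5455 + 3 × 3.2474 = 20.2876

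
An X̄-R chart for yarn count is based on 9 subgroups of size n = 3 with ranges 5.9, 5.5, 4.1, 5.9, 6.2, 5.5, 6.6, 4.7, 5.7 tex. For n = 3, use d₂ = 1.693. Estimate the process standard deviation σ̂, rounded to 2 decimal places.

R̄ = (5.9 + 5.5 + 4.1 + 5.9 + 6.2 + 5.5 + 6.6 + 4.7 + 5.7) / 9 = 5.5667
σ̂ = R̄ / d₂ = 5.5667 / 1.693 = 3.2880

3.29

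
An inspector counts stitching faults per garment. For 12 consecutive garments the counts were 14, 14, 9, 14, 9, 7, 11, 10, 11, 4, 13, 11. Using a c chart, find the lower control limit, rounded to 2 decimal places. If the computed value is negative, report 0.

c̄ = (14 + 14 + 9 + 14 + 9 + 7 + 11 + 10 + 11 + 4 + 13 + 11) / 12 = 127 / 12 = 10.5833
LCL = c̄ − 3√c̄ = 10.5833 − 3 × 3.2532 = 0.8237

0.82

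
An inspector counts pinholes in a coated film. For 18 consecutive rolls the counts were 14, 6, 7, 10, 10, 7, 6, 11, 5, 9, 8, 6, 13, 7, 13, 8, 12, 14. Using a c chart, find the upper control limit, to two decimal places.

18.33

c̄ = (14 + 6 + 7 + 10 + 10 + 7 + 6 + 11 + 5 + 9 + 8 + 6 + 13 + 7 + 13 + 8 + 12 + 14) / 18 = 166 / 18 = 9.2222
UCL = c̄ + 3√c̄ = 9.2222 + 3 × √9.2222 = 9.2222 + 3 × 3.0368 = 18.3327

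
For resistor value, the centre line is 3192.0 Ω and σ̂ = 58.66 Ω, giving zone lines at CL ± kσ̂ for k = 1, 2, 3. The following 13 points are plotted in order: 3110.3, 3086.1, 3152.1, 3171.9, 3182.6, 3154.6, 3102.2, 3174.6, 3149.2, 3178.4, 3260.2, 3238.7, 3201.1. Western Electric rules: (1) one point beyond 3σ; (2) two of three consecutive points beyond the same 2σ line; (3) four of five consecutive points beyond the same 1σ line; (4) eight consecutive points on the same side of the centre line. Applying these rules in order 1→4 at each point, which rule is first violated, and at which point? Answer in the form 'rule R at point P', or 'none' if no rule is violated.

Zone of each point (C = within 1σ̂, B = 1σ̂–2σ̂, A = 2σ̂–3σ̂, * = beyond 3σ̂; sign = side of CL): 1:-B, 2:-B, 3:-C, 4:-C, 5:-C, 6:-C, 7:-B, 8:-C, 9:-C, 10:-C, 11:+B, 12:+C, 13:+C
Rule 4 (eight consecutive points on the same side of the centre line) is satisfied at point 8.

rule 4 at point 8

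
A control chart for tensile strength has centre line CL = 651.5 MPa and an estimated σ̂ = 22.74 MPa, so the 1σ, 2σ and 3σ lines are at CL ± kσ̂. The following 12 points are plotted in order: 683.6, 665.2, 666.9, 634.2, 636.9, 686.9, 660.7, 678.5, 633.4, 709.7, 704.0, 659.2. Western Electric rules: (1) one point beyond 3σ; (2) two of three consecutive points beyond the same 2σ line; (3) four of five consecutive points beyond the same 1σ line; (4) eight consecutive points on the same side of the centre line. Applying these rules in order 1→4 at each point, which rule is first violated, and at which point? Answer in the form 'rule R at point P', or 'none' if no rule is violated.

rule 2 at point 11

Zone of each point (C = within 1σ̂, B = 1σ̂–2σ̂, A = 2σ̂–3σ̂, * = beyond 3σ̂; sign = side of CL): 1:+B, 2:+C, 3:+C, 4:-C, 5:-C, 6:+B, 7:+C, 8:+B, 9:-C, 10:+A, 11:+A, 12:+C
Rule 2 (two of three consecutive points beyond the same 2σ limit) is satisfied at point 11.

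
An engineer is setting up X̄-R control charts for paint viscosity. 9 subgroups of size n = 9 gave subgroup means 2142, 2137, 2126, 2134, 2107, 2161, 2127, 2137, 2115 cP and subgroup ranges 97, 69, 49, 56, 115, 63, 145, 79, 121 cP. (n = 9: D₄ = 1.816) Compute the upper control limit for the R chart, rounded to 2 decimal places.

160.21

R̄ = (97 + 69 + 49 + 56 + 115 + 63 + 145 + 79 + 121) / 9 = 794.0000 / 9 = 88.2222
UCL_R = D₄·R̄ = 1.816 × 88.2222 = 160.2116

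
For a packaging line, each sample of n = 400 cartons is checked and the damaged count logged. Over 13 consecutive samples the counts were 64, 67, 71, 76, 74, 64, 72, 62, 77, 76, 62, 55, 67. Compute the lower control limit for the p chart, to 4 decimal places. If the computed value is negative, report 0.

p̄ = Σdᵢ / (k·n) = 887 / (13 × 400) = 0.17058
LCL = p̄ − 3·√(p̄(1−p̄)/n) = 0.17058 − 3 × 0.01881 = 0.11416

0.1142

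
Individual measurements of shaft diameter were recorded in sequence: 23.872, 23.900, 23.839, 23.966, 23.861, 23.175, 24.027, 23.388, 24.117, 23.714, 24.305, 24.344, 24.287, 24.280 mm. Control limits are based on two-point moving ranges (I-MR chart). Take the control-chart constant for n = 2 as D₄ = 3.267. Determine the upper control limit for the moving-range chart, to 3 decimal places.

1.087

Moving ranges: 0.028, 0.061, 0.127, 0.105, 0.686, 0.852, 0.639, 0.729, 0.403, 0.591, 0.039, 0.057, 0.007; M̄R̄ = 4.3240 / 13 = 0.3326
UCL_MR = D₄·M̄R̄ = 3.267 × 0.3326 = 1.0867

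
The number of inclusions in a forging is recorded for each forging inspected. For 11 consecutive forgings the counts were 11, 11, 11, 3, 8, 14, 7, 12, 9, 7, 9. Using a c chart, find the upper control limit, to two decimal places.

c̄ = (11 + 11 + 11 + 3 + 8 + 14 + 7 + 12 + 9 + 7 + 9) / 11 = 102 / 11 = 9.2727
UCL = c̄ + 3√c̄ = 9.2727 + 3 × √9.2727 = 9.2727 + 3 × 3.0451 = 18.4081

18.41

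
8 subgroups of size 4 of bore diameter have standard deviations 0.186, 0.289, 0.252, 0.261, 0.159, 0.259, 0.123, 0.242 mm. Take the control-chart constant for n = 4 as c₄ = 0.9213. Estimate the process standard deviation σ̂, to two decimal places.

0.24

s̄ = (0.186 + 0.289 + 0.252 + 0.261 + 0.159 + 0.259 + 0.123 + 0.242) / 8 = 0.2214
σ̂ = s̄ / c₄ = 0.2214 / 0.9213 = 0.2403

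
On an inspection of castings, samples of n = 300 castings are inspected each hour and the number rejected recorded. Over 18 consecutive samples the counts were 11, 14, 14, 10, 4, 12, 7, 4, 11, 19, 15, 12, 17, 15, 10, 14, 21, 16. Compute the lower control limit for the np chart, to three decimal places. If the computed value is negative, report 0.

2.150

p̄ = Σdᵢ / (k·n) = 226 / (18 × 300) = 0.04185
LCL = np̄ − 3·√(np̄(1−p̄)) = 12.5556 − 3 × 3.4684 = 2.1502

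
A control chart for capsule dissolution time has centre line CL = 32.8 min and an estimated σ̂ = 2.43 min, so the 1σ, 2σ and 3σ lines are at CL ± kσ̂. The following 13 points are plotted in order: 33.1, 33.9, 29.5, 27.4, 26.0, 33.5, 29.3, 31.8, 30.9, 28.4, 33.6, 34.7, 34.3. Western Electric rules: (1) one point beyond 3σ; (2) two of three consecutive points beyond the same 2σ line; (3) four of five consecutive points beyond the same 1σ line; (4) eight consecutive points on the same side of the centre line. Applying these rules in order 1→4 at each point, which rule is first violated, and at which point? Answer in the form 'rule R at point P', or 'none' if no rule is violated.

Zone of each point (C = within 1σ̂, B = 1σ̂–2σ̂, A = 2σ̂–3σ̂, * = beyond 3σ̂; sign = side of CL): 1:+C, 2:+C, 3:-B, 4:-A, 5:-A, 6:+C, 7:-B, 8:-C, 9:-C, 10:-B, 11:+C, 12:+C, 13:+C
Rule 2 (two of three consecutive points beyond the same 2σ limit) is satisfied at point 5.

rule 2 at point 5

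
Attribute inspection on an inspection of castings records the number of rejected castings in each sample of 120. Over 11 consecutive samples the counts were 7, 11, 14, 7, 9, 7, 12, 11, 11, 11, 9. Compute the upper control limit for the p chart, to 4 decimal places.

0.1580

p̄ = Σdᵢ / (k·n) = 109 / (11 × 120) = 0.08258
UCL = p̄ + 3·√(p̄(1−p̄)/n) = 0.08258 + 3 × √(0.08258×0.91742/120) = 0.08258 + 3 × 0.02513 = 0.15795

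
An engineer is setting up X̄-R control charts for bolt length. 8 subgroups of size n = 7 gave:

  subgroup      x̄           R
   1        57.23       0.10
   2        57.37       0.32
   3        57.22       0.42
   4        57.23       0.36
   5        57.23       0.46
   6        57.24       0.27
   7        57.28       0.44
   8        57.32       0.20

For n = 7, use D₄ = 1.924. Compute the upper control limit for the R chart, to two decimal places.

0.62

R̄ = (0.10 + 0.32 + 0.42 + 0.36 + 0.46 + 0.27 + 0.44 + 0.20) / 8 = 2.5700 / 8 = 0.3212
UCL_R = D₄·R̄ = 1.924 × 0.3212 = 0.6181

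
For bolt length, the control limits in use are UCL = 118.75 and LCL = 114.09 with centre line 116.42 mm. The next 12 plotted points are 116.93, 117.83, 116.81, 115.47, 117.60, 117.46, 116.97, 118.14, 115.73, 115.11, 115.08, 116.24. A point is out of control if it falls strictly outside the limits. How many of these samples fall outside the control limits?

All 12 points lie within [114.09, 118.75].

0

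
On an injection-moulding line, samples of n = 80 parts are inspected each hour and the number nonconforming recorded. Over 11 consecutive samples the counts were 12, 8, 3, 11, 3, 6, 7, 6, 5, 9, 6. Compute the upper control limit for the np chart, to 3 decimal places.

p̄ = Σdᵢ / (k·n) = 76 / (11 × 80) = 0.08636
UCL = np̄ + 3·√(np̄(1−p̄)) = 6.9091 + 3 × √(6.9091×0.91364) = 6.9091 + 3 × 2.5124 = 14.4464

14.446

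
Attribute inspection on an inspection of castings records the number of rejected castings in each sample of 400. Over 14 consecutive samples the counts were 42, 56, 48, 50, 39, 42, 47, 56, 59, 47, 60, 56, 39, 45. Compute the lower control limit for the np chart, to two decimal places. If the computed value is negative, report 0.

29.33

p̄ = Σdᵢ / (k·n) = 686 / (14 × 400) = 0.12250
LCL = np̄ − 3·√(np̄(1−p̄)) = 49.0000 − 3 × 6.5572 = 29.3283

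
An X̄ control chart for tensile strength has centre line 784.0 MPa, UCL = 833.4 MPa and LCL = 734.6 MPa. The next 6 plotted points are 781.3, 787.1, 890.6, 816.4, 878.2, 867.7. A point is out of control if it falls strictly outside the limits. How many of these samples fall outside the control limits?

Compare each point to [734.6, 833.4]: sample 3 = 890.6 > UCL; sample 5 = 878.2 > UCL; sample 6 = 867.7 > UCL.

3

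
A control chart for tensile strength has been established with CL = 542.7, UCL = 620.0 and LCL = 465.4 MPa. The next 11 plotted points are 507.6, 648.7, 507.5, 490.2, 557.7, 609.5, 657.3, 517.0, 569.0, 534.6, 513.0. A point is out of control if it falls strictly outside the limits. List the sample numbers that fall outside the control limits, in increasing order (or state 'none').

2, 7

Compare each point to [465.4, 620.0]: sample 2 = 648.7 > UCL; sample 7 = 657.3 > UCL.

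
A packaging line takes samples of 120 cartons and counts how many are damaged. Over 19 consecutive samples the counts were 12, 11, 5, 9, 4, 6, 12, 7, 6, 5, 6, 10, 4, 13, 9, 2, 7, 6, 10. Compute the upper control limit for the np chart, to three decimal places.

15.573

p̄ = Σdᵢ / (k·n) = 144 / (19 × 120) = 0.06316
UCL = np̄ + 3·√(np̄(1−p̄)) = 7.5789 + 3 × √(7.5789×0.93684) = 7.5789 + 3 × 2.6646 = 15.5729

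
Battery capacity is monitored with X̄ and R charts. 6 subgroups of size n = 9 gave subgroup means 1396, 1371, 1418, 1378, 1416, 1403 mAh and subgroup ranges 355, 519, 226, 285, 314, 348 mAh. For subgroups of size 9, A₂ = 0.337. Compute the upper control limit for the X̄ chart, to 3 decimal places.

X̄̄ = (1396 + 1371 + 1418 + 1378 + 1416 + 1403) / 6 = 8382.0000 / 6 = 1397.0000
R̄ = (355 + 519 + 226 + 285 + 314 + 348) / 6 = 2047.0000 / 6 = 341.1667
UCL = X̄̄ + A₂·R̄ = 1397.0000 + 0.337 × 341.1667 = 1511.9732

1511.973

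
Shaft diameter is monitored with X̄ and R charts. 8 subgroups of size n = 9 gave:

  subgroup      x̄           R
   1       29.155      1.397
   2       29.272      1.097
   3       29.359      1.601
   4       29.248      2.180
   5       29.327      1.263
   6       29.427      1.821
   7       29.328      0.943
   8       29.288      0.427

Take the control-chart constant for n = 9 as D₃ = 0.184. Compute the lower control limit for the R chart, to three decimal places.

R̄ = (1.397 + 1.097 + 1.601 + 2.180 + 1.263 + 1.821 + 0.943 + 0.427) / 8 = 10.7290 / 8 = 1.3411
LCL_R = D₃·R̄ = 0.184 × 1.3411 = 0.2468

0.247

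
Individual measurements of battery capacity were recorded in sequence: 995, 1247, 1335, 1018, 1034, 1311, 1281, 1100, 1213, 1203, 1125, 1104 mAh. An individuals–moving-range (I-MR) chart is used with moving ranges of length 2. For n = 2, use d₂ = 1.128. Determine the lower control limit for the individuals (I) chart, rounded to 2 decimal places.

X̄ = (995 + 1247 + 1335 + 1018 + 1034 + 1311 + 1281 + 1100 + 1213 + 1203 + 1125 + 1104) / 12 = 1163.8333
Moving ranges: 252, 88, 317, 16, 277, 30, 181, 113, 10, 78, 21; M̄R̄ = 1383.0000 / 11 = 125.7273
LCL = X̄ − 3·M̄R̄/d₂ = 1163.8333 − 3 × 125.7273 / 1.128 = 829.4523

829.45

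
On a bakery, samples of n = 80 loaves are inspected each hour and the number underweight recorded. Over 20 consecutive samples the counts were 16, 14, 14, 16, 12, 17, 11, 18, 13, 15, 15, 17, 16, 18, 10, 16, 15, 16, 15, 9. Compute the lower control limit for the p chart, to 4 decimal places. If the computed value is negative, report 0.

p̄ = Σdᵢ / (k·n) = 293 / (20 × 80) = 0.18313
LCL = p̄ − 3·√(p̄(1−p̄)/n) = 0.18313 − 3 × 0.04324 = 0.05340

0.0534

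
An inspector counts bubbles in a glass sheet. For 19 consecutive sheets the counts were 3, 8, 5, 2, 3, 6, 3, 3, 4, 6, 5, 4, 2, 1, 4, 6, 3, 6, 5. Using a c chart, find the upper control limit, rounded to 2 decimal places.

10.28

c̄ = (3 + 8 + 5 + 2 + 3 + 6 + 3 + 3 + 4 + 6 + 5 + 4 + 2 + 1 + 4 + 6 + 3 + 6 + 5) / 19 = 79 / 19 = 4.1579
UCL = c̄ + 3√c̄ = 4.1579 + 3 × √4.1579 = 4.1579 + 3 × 2.0391 = 10.2752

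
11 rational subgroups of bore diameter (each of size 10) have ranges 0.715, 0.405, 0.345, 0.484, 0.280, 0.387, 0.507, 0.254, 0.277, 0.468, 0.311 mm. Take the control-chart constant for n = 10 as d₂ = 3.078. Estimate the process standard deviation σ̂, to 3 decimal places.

0.131

R̄ = (0.715 + 0.405 + 0.345 + 0.484 + 0.280 + 0.387 + 0.507 + 0.254 + 0.277 + 0.468 + 0.311) / 11 = 0.4030
σ̂ = R̄ / d₂ = 0.4030 / 3.078 = 0.1309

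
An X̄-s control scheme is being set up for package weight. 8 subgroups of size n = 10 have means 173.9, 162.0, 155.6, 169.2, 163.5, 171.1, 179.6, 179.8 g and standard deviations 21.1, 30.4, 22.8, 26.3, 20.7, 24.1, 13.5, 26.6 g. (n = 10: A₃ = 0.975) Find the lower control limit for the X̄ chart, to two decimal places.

X̄̄ = (173.9 + 162.0 + 155.6 + 169.2 + 163.5 + 171.1 + 179.6 + 179.8) / 8 = 169.3375
s̄ = (21.1 + 30.4 + 22.8 + 26.3 + 20.7 + 24.1 + 13.5 + 26.6) / 8 = 23.1875
LCL = X̄̄ − A₃·s̄ = 169.3375 − 0.975 × 23.1875 = 146.7297

146.73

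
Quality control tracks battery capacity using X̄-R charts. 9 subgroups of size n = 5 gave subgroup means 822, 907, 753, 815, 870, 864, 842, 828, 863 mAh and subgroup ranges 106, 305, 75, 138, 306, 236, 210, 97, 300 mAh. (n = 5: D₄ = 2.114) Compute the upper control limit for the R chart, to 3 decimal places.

R̄ = (106 + 305 + 75 + 138 + 306 + 236 + 210 + 97 + 300) / 9 = 1773.0000 / 9 = 197.0000
UCL_R = D₄·R̄ = 2.114 × 197.0000 = 416.4580

416.458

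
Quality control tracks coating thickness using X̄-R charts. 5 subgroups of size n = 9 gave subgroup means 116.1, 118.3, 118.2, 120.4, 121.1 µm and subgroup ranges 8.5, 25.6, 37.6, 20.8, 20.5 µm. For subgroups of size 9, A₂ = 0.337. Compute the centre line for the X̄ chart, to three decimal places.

X̄̄ = (116.1 + 118.3 + 118.2 + 120.4 + 121.1) / 5 = 594.1000 / 5 = 118.8200
CL = X̄̄ = 118.8200

118.820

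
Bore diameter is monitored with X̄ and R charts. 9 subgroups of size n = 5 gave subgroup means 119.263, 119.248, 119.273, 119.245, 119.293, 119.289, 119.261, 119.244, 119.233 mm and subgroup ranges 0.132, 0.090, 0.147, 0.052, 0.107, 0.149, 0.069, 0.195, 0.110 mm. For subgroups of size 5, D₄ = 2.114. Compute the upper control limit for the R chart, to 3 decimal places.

R̄ = (0.132 + 0.090 + 0.147 + 0.052 + 0.107 + 0.149 + 0.069 + 0.195 + 0.110) / 9 = 1.0510 / 9 = 0.1168
UCL_R = D₄·R̄ = 2.114 × 0.1168 = 0.2469

0.247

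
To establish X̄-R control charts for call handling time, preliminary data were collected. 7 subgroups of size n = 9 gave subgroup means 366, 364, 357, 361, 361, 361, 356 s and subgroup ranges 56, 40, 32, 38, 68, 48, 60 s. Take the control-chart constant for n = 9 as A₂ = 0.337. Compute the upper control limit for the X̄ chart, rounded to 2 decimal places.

X̄̄ = (366 + 364 + 357 + 361 + 361 + 361 + 356) / 7 = 2526.0000 / 7 = 360.8571
R̄ = (56 + 40 + 32 + 38 + 68 + 48 + 60) / 7 = 342.0000 / 7 = 48.8571
UCL = X̄̄ + A₂·R̄ = 360.8571 + 0.337 × 48.8571 = 377.3220

377.32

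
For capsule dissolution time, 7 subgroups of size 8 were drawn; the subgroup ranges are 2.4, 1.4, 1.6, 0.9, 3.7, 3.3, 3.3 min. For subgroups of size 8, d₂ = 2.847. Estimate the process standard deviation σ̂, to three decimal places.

R̄ = (2.4 + 1.4 + 1.6 + 0.9 + 3.7 + 3.3 + 3.3) / 7 = 2.3714
σ̂ = R̄ / d₂ = 2.3714 / 2.847 = 0.8330

0.833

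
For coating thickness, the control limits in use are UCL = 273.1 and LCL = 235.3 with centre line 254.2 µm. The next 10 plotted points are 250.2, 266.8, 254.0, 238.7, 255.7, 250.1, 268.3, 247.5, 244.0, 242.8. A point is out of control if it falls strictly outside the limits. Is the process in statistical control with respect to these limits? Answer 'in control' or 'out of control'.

All 10 points lie within [235.3, 273.1].

in control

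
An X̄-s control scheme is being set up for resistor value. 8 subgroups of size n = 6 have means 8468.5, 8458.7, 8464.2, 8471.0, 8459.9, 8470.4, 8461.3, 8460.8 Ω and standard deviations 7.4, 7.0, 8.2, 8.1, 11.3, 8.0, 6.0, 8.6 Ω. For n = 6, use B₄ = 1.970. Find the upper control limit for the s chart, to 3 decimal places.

s̄ = (7.4 + 7.0 + 8.2 + 8.1 + 11.3 + 8.0 + 6.0 + 8.6) / 8 = 8.0750
UCL_s = B₄·s̄ = 1.970 × 8.0750 = 15.9077

15.908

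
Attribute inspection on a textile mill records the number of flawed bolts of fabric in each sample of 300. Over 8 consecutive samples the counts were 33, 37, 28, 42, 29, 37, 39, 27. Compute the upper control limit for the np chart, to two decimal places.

p̄ = Σdᵢ / (k·n) = 272 / (8 × 300) = 0.11333
UCL = np̄ + 3·√(np̄(1−p̄)) = 34.0000 + 3 × √(34.0000×0.88667) = 34.0000 + 3 × 5.4906 = 50.4718

50.47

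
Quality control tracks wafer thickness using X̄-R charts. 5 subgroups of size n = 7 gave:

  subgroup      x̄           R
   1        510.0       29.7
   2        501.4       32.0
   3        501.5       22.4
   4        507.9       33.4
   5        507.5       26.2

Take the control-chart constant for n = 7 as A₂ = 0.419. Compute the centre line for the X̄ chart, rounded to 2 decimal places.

505.66

X̄̄ = (510.0 + 501.4 + 501.5 + 507.9 + 507.5) / 5 = 2528.3000 / 5 = 505.6600
CL = X̄̄ = 505.6600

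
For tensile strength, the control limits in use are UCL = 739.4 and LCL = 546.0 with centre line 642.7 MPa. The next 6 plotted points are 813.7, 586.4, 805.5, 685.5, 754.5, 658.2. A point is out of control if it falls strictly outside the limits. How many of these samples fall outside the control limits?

3

Compare each point to [546.0, 739.4]: sample 1 = 813.7 > UCL; sample 3 = 805.5 > UCL; sample 5 = 754.5 > UCL.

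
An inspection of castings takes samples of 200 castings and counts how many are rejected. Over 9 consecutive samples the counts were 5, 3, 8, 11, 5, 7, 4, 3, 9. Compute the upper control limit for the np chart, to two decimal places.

13.41

p̄ = Σdᵢ / (k·n) = 55 / (9 × 200) = 0.03056
UCL = np̄ + 3·√(np̄(1−p̄)) = 6.1111 + 3 × √(6.1111×0.96944) = 6.1111 + 3 × 2.4340 = 13.4131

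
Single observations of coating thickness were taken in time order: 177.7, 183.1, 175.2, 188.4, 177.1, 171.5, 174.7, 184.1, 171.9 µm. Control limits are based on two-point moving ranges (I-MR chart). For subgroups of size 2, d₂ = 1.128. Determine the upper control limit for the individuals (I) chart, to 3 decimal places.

X̄ = (177.7 + 183.1 + 175.2 + 188.4 + 177.1 + 171.5 + 174.7 + 184.1 + 171.9) / 9 = 178.1889
Moving ranges: 5.4, 7.9, 13.2, 11.3, 5.6, 3.2, 9.4, 12.2; M̄R̄ = 68.2000 / 8 = 8.5250
UCL = X̄ + 3·M̄R̄/d₂ = 178.1889 + 3 × 8.5250 / 1.128 = 200.8618

200.862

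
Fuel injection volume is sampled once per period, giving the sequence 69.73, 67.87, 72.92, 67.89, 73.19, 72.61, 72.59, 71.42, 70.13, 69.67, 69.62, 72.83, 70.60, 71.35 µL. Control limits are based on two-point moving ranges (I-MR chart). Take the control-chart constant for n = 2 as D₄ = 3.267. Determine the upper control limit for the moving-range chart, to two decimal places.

Moving ranges: 1.86, 5.05, 5.03, 5.30, 0.58, 0.02, 1.17, 1.29, 0.46, 0.05, 3.21, 2.23, 0.75; M̄R̄ = 27.0000 / 13 = 2.0769
UCL_MR = D₄·M̄R̄ = 3.267 × 2.0769 = 6.7853

6.79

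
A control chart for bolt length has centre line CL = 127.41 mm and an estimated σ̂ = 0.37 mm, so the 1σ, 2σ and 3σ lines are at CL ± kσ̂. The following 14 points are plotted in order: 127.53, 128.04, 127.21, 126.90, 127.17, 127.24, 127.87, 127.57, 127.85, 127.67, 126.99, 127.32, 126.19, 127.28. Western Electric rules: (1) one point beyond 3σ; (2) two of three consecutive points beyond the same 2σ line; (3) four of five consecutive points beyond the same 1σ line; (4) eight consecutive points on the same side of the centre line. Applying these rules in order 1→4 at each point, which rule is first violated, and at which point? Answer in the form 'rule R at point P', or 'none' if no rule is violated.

Zone of each point (C = within 1σ̂, B = 1σ̂–2σ̂, A = 2σ̂–3σ̂, * = beyond 3σ̂; sign = side of CL): 1:+C, 2:+B, 3:-C, 4:-B, 5:-C, 6:-C, 7:+B, 8:+C, 9:+B, 10:+C, 11:-B, 12:-C, 13:-*, 14:-C
Rule 1 (one point beyond the 3σ limits) is satisfied at point 13.

rule 1 at point 13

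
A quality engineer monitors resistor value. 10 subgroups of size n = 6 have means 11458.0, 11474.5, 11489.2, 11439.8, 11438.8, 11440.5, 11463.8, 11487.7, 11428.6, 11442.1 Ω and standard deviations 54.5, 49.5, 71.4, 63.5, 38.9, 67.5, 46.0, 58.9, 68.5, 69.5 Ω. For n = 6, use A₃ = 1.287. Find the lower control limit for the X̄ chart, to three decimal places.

X̄̄ = (11458.0 + 11474.5 + 11489.2 + 11439.8 + 11438.8 + 11440.5 + 11463.8 + 11487.7 + 11428.6 + 11442.1) / 10 = 11456.3000
s̄ = (54.5 + 49.5 + 71.4 + 63.5 + 38.9 + 67.5 + 46.0 + 58.9 + 68.5 + 69.5) / 10 = 58.8200
LCL = X̄̄ − A₃·s̄ = 11456.3000 − 1.287 × 58.8200 = 11380.5987

11380.599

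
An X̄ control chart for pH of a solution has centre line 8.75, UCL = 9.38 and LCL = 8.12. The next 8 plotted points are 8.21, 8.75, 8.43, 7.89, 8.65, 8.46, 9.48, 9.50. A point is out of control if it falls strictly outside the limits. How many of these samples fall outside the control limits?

Compare each point to [8.12, 9.38]: sample 4 = 7.89 < LCL; sample 7 = 9.48 > UCL; sample 8 = 9.50 > UCL.

3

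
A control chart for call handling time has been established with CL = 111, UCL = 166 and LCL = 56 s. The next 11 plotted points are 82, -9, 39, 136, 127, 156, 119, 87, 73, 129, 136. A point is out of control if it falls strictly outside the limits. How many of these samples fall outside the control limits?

Compare each point to [56, 166]: sample 2 = -9 < LCL; sample 3 = 39 < LCL.

2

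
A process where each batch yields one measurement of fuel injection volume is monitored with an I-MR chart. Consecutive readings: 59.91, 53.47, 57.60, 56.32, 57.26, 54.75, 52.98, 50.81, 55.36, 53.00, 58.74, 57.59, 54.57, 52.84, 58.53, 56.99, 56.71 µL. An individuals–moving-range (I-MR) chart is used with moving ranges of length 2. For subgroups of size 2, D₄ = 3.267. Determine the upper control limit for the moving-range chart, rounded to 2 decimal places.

9.25

Moving ranges: 6.44, 4.13, 1.28, 0.94, 2.51, 1.77, 2.17, 4.55, 2.36, 5.74, 1.15, 3.02, 1.73, 5.69, 1.54, 0.28; M̄R̄ = 45.3000 / 16 = 2.8312
UCL_MR = D₄·M̄R̄ = 3.267 × 2.8312 = 9.2497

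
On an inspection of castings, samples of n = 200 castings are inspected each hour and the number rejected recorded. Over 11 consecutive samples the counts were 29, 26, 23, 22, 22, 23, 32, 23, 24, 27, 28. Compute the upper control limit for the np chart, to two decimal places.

39.48

p̄ = Σdᵢ / (k·n) = 279 / (11 × 200) = 0.12682
UCL = np̄ + 3·√(np̄(1−p̄)) = 25.3636 + 3 × √(25.3636×0.87318) = 25.3636 + 3 × 4.7061 = 39.4818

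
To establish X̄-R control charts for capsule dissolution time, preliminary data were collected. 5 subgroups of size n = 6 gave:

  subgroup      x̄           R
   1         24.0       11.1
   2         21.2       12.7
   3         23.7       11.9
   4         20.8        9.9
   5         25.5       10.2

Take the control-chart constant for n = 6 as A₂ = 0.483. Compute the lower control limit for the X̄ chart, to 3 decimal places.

X̄̄ = (24.0 + 21.2 + 23.7 + 20.8 + 25.5) / 5 = 115.2000 / 5 = 23.0400
R̄ = (11.1 + 12.7 + 11.9 + 9.9 + 10.2) / 5 = 55.8000 / 5 = 11.1600
LCL = X̄̄ − A₂·R̄ = 23.0400 − 0.483 × 11.1600 = 17.6497

17.650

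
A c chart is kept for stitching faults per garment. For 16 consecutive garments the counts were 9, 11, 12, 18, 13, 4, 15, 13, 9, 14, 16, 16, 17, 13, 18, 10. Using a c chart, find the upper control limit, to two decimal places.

23.82

c̄ = (9 + 11 + 12 + 18 + 13 + 4 + 15 + 13 + 9 + 14 + 16 + 16 + 17 + 13 + 18 + 10) / 16 = 208 / 16 = 13.0000
UCL = c̄ + 3√c̄ = 13.0000 + 3 × √13.0000 = 13.0000 + 3 × 3.6056 = 23.8167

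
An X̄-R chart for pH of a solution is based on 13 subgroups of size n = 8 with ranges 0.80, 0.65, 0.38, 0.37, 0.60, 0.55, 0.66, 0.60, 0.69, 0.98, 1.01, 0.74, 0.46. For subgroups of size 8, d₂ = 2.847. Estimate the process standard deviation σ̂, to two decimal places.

R̄ = (0.80 + 0.65 + 0.38 + 0.37 + 0.60 + 0.55 + 0.66 + 0.60 + 0.69 + 0.98 + 1.01 + 0.74 + 0.46) / 13 = 0.6531
σ̂ = R̄ / d₂ = 0.6531 / 2.847 = 0.2294

0.23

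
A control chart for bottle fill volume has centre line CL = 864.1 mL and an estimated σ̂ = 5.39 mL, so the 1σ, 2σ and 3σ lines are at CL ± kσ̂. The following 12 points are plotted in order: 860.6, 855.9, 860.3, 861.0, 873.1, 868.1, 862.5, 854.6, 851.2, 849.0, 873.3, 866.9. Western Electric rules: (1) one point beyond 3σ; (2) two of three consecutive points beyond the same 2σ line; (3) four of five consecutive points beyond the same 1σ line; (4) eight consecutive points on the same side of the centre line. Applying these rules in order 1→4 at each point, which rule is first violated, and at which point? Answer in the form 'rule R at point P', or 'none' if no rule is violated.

Zone of each point (C = within 1σ̂, B = 1σ̂–2σ̂, A = 2σ̂–3σ̂, * = beyond 3σ̂; sign = side of CL): 1:-C, 2:-B, 3:-C, 4:-C, 5:+B, 6:+C, 7:-C, 8:-B, 9:-A, 10:-A, 11:+B, 12:+C
Rule 2 (two of three consecutive points beyond the same 2σ limit) is satisfied at point 10.

rule 2 at point 10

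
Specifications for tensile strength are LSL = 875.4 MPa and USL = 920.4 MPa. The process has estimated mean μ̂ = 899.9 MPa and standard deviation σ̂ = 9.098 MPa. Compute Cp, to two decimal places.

Cp = (USL − LSL) / (6σ̂) = (920.4 − 875.4) / (6 × 9.098) = 45.0000 / 54.5880 = 0.8244

0.82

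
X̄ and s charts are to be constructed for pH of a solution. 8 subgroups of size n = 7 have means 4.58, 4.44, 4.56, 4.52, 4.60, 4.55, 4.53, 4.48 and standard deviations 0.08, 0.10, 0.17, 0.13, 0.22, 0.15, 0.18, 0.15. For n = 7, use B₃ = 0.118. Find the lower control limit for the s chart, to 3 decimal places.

0.017

s̄ = (0.08 + 0.10 + 0.17 + 0.13 + 0.22 + 0.15 + 0.18 + 0.15) / 8 = 0.1475
LCL_s = B₃·s̄ = 0.118 × 0.1475 = 0.0174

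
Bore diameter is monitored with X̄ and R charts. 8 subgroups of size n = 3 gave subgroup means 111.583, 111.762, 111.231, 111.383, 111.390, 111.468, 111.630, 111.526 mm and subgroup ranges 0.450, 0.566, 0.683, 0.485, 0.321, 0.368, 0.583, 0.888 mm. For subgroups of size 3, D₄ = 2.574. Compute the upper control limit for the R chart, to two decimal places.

1.40

R̄ = (0.450 + 0.566 + 0.683 + 0.485 + 0.321 + 0.368 + 0.583 + 0.888) / 8 = 4.3440 / 8 = 0.5430
UCL_R = D₄·R̄ = 2.574 × 0.5430 = 1.3977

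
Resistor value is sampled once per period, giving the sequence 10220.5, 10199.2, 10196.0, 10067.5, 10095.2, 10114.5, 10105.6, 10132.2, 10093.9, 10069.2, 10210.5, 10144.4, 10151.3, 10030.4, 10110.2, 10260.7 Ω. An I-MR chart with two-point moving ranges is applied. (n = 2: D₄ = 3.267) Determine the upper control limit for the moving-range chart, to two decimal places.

Moving ranges: 21.3, 3.2, 128.5, 27.7, 19.3, 8.9, 26.6, 38.3, 24.7, 141.3, 66.1, 6.9, 120.9, 79.8, 150.5; M̄R̄ = 864.0000 / 15 = 57.6000
UCL_MR = D₄·M̄R̄ = 3.267 × 57.6000 = 188.1792

188.18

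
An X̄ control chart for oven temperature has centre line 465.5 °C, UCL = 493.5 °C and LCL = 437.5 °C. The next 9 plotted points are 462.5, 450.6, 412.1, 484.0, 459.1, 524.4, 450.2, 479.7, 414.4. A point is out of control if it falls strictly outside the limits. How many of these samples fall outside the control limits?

Compare each point to [437.5, 493.5]: sample 3 = 412.1 < LCL; sample 6 = 524.4 > UCL; sample 9 = 414.4 < LCL.

3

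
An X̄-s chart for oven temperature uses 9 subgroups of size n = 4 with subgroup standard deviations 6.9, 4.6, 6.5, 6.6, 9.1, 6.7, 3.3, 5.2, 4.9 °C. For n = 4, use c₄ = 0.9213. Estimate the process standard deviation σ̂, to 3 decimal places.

6.488

s̄ = (6.9 + 4.6 + 6.5 + 6.6 + 9.1 + 6.7 + 3.3 + 5.2 + 4.9) / 9 = 5.9778
σ̂ = s̄ / c₄ = 5.9778 / 0.9213 = 6.4884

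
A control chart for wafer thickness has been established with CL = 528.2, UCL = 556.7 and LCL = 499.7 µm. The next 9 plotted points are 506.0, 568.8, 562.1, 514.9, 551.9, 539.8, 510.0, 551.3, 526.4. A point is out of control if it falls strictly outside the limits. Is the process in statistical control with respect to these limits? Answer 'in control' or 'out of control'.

out of control

Compare each point to [499.7, 556.7]: sample 2 = 568.8 > UCL; sample 3 = 562.1 > UCL.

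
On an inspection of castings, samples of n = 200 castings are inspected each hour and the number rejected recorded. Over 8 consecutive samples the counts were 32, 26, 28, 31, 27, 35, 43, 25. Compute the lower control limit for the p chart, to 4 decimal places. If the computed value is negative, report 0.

0.0777

p̄ = Σdᵢ / (k·n) = 247 / (8 × 200) = 0.15438
LCL = p̄ − 3·√(p̄(1−p̄)/n) = 0.15438 − 3 × 0.02555 = 0.07773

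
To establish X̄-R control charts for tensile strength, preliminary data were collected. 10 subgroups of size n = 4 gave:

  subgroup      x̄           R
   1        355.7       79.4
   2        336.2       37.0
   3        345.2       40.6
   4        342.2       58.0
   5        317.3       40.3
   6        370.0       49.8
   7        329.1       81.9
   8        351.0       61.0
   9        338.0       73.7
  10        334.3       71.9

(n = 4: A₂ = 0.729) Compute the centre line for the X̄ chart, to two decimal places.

X̄̄ = (355.7 + 336.2 + 345.2 + 342.2 + 317.3 + 370.0 + 329.1 + 351.0 + 338.0 + 334.3) / 10 = 3419.0000 / 10 = 341.9000
CL = X̄̄ = 341.9000

341.90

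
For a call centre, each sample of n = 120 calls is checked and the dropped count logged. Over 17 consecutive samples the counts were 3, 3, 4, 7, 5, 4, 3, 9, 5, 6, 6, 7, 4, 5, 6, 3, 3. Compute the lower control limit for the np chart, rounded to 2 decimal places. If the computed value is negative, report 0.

0.00

p̄ = Σdᵢ / (k·n) = 83 / (17 × 120) = 0.04069
LCL = np̄ − 3·√(np̄(1−p̄)) = 4.8824 − 3 × 2.1642 = -1.6102 → 0 (negative, so LCL = 0)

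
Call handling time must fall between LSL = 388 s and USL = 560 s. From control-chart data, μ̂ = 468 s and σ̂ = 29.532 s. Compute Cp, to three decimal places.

0.971

Cp = (USL − LSL) / (6σ̂) = (560 − 388) / (6 × 29.532) = 172.0000 / 177.1920 = 0.9707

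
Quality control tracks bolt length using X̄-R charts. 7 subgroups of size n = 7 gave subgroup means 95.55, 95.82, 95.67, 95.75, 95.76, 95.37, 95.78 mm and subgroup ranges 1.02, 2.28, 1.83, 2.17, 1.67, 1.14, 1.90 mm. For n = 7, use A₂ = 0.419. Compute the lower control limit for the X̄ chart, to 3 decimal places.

94.953

X̄̄ = (95.55 + 95.82 + 95.67 + 95.75 + 95.76 + 95.37 + 95.78) / 7 = 669.7000 / 7 = 95.6714
R̄ = (1.02 + 2.28 + 1.83 + 2.17 + 1.67 + 1.14 + 1.90) / 7 = 12.0100 / 7 = 1.7157
LCL = X̄̄ − A₂·R̄ = 95.6714 − 0.419 × 1.7157 = 94.9525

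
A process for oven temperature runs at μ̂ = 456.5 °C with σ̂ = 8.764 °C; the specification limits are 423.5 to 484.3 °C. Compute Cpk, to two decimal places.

1.06

Cpu = (USL − μ̂) / (3σ̂) = (484.3 − 456.5) / (3 × 8.764) = 1.0574; Cpl = (μ̂ − LSL) / (3σ̂) = (456.5 − 423.5) / (3 × 8.764) = 1.2551; Cpk = min(Cpu, Cpl) = 1.0574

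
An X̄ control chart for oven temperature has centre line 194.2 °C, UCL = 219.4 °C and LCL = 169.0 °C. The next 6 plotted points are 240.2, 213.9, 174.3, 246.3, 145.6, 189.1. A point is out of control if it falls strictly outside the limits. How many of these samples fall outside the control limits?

Compare each point to [169.0, 219.4]: sample 1 = 240.2 > UCL; sample 4 = 246.3 > UCL; sample 5 = 145.6 < LCL.

3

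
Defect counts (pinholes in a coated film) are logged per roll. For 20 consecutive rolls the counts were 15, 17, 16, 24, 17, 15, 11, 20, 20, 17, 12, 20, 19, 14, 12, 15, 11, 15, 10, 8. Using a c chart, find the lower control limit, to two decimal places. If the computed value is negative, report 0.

3.63

c̄ = (15 + 17 + 16 + 24 + 17 + 15 + 11 + 20 + 20 + 17 + 12 + 20 + 19 + 14 + 12 + 15 + 11 + 15 + 10 + 8) / 20 = 308 / 20 = 15.4000
LCL = c̄ − 3√c̄ = 15.4000 − 3 × 3.9243 = 3.6271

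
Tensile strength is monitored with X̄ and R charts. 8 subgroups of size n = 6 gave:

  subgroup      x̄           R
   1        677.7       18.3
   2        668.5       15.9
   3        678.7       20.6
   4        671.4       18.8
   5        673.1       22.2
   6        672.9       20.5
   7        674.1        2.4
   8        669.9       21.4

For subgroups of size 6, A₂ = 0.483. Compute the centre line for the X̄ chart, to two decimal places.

X̄̄ = (677.7 + 668.5 + 678.7 + 671.4 + 673.1 + 672.9 + 674.1 + 669.9) / 8 = 5386.3000 / 8 = 673.2875
CL = X̄̄ = 673.2875

673.29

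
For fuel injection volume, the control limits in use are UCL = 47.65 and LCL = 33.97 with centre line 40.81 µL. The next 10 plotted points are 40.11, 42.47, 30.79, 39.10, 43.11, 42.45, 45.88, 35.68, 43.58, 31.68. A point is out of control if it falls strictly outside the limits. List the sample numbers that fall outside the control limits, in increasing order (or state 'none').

Compare each point to [33.97, 47.65]: sample 3 = 30.79 < LCL; sample 10 = 31.68 < LCL.

3, 10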